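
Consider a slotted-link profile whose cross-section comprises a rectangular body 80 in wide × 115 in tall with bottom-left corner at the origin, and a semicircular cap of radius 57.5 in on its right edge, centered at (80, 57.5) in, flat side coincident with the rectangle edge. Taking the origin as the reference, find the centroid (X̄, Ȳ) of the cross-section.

Part | A | x̄ᵢ | ȳᵢ | A·x̄ᵢ | A·ȳᵢ
rectangular body | 9200.00 | 40.00 | 57.50 | 368000.00 | 529000.00
semicircular end | 5193.45 | 104.40 | 57.50 | 542215.21 | 298623.11
Σ | 14393.45 |  |  | 910215.21 | 827623.11
X̄ = 910215.21 / 14393.45 = 63.24 in
Ȳ = 827623.11 / 14393.45 = 57.50 in

X̄ = 63.24 in, Ȳ = 57.50 in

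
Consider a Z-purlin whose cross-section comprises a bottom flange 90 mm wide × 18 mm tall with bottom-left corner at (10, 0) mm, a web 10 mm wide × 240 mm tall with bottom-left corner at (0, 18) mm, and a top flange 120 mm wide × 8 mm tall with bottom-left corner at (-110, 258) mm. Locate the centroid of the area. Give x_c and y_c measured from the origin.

x_c = 10.66 mm, y_c = 119.94 mm

bottom flange: A = 90 × 18 = 1620.00, centroid at (55.00, 9.00).
web: A = 10 × 240 = 2400.00, centroid at (5.00, 138.00).
top flange: A = 120 × 8 = 960.00, centroid at (-50.00, 262.00).
ΣA = 4980.00 mm²
ΣAx_c = (1620.00)(55.00) + (2400.00)(5.00) + (960.00)(-50.00) = 53100.00 mm³
ΣAy_c = (1620.00)(9.00) + (2400.00)(138.00) + (960.00)(262.00) = 597300.00 mm³
x_c = 53100.00 / 4980.00 = 10.66 mm
y_c = 597300.00 / 4980.00 = 119.94 mm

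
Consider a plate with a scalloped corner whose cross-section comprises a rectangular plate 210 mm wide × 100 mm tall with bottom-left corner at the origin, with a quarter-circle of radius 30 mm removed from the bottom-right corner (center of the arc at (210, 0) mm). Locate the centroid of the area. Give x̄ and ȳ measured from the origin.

x̄ = 101.79 mm, ȳ = 51.30 mm

plate: A = 210 × 100 = 21000.00, centroid at (105.00, 50.00).
removed quarter-circle: A = −¼π·30² = -706.86, centroid at (197.27, 12.73).
ΣA = 20293.14 mm², ΣAx̄ = 2065559.75 mm³, ΣAȳ = 1041000.00 mm³.
x̄ = 2065559.75/20293.14 = 101.79 mm; ȳ = 1041000.00/20293.14 = 51.30 mm.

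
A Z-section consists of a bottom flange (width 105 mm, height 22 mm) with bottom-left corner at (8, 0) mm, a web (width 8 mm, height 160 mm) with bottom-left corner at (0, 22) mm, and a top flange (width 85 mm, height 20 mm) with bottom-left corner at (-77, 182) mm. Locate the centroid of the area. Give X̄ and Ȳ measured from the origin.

X̄ = 16.30 mm, Ȳ = 91.19 mm

bottom flange: A = 105 × 22 = 2310.00, centroid at (60.50, 11.00).
web: A = 8 × 160 = 1280.00, centroid at (4.00, 102.00).
top flange: A = 85 × 20 = 1700.00, centroid at (-34.50, 192.00).
ΣA = 5290.00 mm²
ΣAX̄ = (2310.00)(60.50) + (1280.00)(4.00) + (1700.00)(-34.50) = 86225.00 mm³
ΣAȲ = (2310.00)(11.00) + (1280.00)(102.00) + (1700.00)(192.00) = 482370.00 mm³
X̄ = 86225.00 / 5290.00 = 16.30 mm
Ȳ = 482370.00 / 5290.00 = 91.19 mm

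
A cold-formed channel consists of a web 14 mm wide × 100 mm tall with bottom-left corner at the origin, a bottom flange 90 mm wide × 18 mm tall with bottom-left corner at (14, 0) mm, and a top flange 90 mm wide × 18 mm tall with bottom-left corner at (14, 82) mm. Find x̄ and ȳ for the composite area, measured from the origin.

web: A = 14 × 100 = 1400.00, centroid at (7.00, 50.00).
bottom flange: A = 90 × 18 = 1620.00, centroid at (59.00, 9.00).
top flange: A = 90 × 18 = 1620.00, centroid at (59.00, 91.00).
ΣA = 4640.00 mm², ΣAx̄ = 200960.00 mm³, ΣAȳ = 232000.00 mm³.
x̄ = 200960.00/4640.00 = 43.31 mm; ȳ = 232000.00/4640.00 = 50.00 mm.

x̄ = 43.31 mm, ȳ = 50.00 mm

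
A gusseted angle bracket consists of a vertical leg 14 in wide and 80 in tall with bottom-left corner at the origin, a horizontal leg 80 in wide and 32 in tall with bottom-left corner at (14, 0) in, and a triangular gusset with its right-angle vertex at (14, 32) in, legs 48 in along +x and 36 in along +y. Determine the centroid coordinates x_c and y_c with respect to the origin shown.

vertical leg: A = 14 × 80 = 1120.00, centroid at (7.00, 40.00).
horizontal leg: A = 80 × 32 = 2560.00, centroid at (54.00, 16.00).
gusset: A = ½·48·36 = 864.00, centroid at (30.00, 44.00).
ΣA = 4544.00 in², ΣAx_c = 172000.00 in³, ΣAy_c = 123776.00 in³.
x_c = 172000.00/4544.00 = 37.85 in; y_c = 123776.00/4544.00 = 27.24 in.

x_c = 37.85 in, y_c = 27.24 in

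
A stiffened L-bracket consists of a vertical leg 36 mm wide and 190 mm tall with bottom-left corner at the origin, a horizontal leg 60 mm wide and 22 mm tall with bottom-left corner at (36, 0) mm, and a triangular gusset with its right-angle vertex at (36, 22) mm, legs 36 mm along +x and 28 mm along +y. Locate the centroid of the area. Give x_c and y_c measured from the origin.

x_c = 27.06 mm, y_c = 78.50 mm

vertical leg: A = 36 × 190 = 6840.00, centroid at (18.00, 95.00).
horizontal leg: A = 60 × 22 = 1320.00, centroid at (66.00, 11.00).
gusset: A = ½·36·28 = 504.00, centroid at (48.00, 31.33).
ΣA = 8664.00 mm², ΣAx_c = 234432.00 mm³, ΣAy_c = 680112.00 mm³.
x_c = 234432.00/8664.00 = 27.06 mm; y_c = 680112.00/8664.00 = 78.50 mm.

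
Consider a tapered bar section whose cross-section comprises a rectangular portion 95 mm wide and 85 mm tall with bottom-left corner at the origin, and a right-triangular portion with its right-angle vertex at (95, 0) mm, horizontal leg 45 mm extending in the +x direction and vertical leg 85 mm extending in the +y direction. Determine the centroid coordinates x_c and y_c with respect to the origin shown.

rectangular portion: A = 95 × 85 = 8075.00, centroid at (47.50, 42.50).
triangular portion: A = ½·45·85 = 1912.50, centroid at (110.00, 28.33).
ΣA = 9987.50 mm²
ΣAx_c = (8075.00)(47.50) + (1912.50)(110.00) = 593937.50 mm³
ΣAy_c = (8075.00)(42.50) + (1912.50)(28.33) = 397375.00 mm³
x_c = 593937.50 / 9987.50 = 59.47 mm
y_c = 397375.00 / 9987.50 = 39.79 mm

x_c = 59.47 mm, y_c = 39.79 mm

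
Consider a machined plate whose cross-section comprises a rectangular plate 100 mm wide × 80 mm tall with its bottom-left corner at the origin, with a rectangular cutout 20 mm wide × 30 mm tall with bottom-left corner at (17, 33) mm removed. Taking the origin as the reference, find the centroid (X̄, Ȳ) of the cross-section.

X̄ = 51.86 mm, Ȳ = 39.35 mm

plate: A = 100 × 80 = 8000.00, centroid at (50.00, 40.00).
hole: A = −(20 × 30) = -600.00, centroid at (27.00, 48.00).
ΣA = 7400.00 mm²
ΣAX̄ = (8000.00)(50.00) + (-600.00)(27.00) = 383800.00 mm³
ΣAȲ = (8000.00)(40.00) + (-600.00)(48.00) = 291200.00 mm³
X̄ = 383800.00 / 7400.00 = 51.86 mm
Ȳ = 291200.00 / 7400.00 = 39.35 mm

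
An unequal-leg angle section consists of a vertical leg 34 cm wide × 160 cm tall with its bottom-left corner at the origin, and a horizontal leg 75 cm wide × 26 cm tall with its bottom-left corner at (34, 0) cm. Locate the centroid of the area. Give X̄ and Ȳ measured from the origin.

X̄ = 31.38 cm, Ȳ = 62.32 cm

vertical leg: A = 34 × 160 = 5440.00, centroid at (17.00, 80.00).
horizontal leg: A = 75 × 26 = 1950.00, centroid at (71.50, 13.00).
ΣA = 7390.00 cm²
ΣAX̄ = (5440.00)(17.00) + (1950.00)(71.50) = 231905.00 cm³
ΣAȲ = (5440.00)(80.00) + (1950.00)(13.00) = 460550.00 cm³
X̄ = 231905.00 / 7390.00 = 31.38 cm
Ȳ = 460550.00 / 7390.00 = 62.32 cm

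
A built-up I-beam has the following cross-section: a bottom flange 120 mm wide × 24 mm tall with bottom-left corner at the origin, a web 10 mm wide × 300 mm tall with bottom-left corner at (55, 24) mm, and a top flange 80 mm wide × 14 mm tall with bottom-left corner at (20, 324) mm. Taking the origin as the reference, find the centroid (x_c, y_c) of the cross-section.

Part | A | x̄ᵢ | ȳᵢ | A·x̄ᵢ | A·ȳᵢ
bottom flange | 2880.00 | 60.00 | 12.00 | 172800.00 | 34560.00
web | 3000.00 | 60.00 | 174.00 | 180000.00 | 522000.00
top flange | 1120.00 | 60.00 | 331.00 | 67200.00 | 370720.00
Σ | 7000.00 |  |  | 420000.00 | 927280.00
x_c = 420000.00 / 7000.00 = 60.00 mm
y_c = 927280.00 / 7000.00 = 132.47 mm

x_c = 60.00 mm, y_c = 132.47 mm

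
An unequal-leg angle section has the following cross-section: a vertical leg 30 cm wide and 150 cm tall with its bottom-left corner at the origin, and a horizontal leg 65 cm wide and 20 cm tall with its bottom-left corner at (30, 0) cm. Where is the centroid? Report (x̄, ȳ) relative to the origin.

vertical leg: A = 30 × 150 = 4500.00, centroid at (15.00, 75.00).
horizontal leg: A = 65 × 20 = 1300.00, centroid at (62.50, 10.00).
ΣA = 5800.00 cm², ΣAx̄ = 148750.00 cm³, ΣAȳ = 350500.00 cm³.
x̄ = 148750.00/5800.00 = 25.65 cm; ȳ = 350500.00/5800.00 = 60.43 cm.

x̄ = 25.65 cm, ȳ = 60.43 cm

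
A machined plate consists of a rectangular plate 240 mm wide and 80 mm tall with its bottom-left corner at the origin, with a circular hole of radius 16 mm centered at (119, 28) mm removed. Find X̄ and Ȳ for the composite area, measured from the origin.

Part | A | x̄ᵢ | ȳᵢ | A·x̄ᵢ | A·ȳᵢ
plate | 19200.00 | 120.00 | 40.00 | 2304000.00 | 768000.00
hole | -804.25 | 119.00 | 28.00 | -95705.48 | -22518.94
Σ | 18395.75 |  |  | 2208294.52 | 745481.06
X̄ = 2208294.52 / 18395.75 = 120.04 mm
Ȳ = 745481.06 / 18395.75 = 40.52 mm

X̄ = 120.04 mm, Ȳ = 40.52 mm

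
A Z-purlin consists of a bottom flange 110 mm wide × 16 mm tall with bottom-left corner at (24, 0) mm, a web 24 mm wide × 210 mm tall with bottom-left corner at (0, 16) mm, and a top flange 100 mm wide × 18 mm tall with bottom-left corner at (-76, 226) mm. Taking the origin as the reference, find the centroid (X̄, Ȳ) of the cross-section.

X̄ = 17.76 mm, Ȳ = 121.73 mm

bottom flange: A = 110 × 16 = 1760.00, centroid at (79.00, 8.00).
web: A = 24 × 210 = 5040.00, centroid at (12.00, 121.00).
top flange: A = 100 × 18 = 1800.00, centroid at (-26.00, 235.00).
ΣA = 8600.00 mm²
ΣAX̄ = (1760.00)(79.00) + (5040.00)(12.00) + (1800.00)(-26.00) = 152720.00 mm³
ΣAȲ = (1760.00)(8.00) + (5040.00)(121.00) + (1800.00)(235.00) = 1046920.00 mm³
X̄ = 152720.00 / 8600.00 = 17.76 mm
Ȳ = 1046920.00 / 8600.00 = 121.73 mm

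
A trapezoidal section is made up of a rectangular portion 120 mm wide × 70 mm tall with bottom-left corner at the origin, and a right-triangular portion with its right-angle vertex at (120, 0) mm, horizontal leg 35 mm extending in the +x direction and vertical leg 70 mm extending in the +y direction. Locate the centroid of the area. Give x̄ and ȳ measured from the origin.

x̄ = 69.12 mm, ȳ = 33.52 mm

rectangular portion: A = 120 × 70 = 8400.00, centroid at (60.00, 35.00).
triangular portion: A = ½·35·70 = 1225.00, centroid at (131.67, 23.33).
ΣA = 9625.00 mm², ΣAx̄ = 665291.67 mm³, ΣAȳ = 322583.33 mm³.
x̄ = 665291.67/9625.00 = 69.12 mm; ȳ = 322583.33/9625.00 = 33.52 mm.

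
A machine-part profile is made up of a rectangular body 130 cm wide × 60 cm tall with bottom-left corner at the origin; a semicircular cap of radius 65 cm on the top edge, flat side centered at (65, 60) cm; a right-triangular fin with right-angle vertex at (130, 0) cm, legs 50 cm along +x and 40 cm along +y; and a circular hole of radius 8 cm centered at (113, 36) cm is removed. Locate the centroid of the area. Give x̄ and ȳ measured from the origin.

Part | A | x̄ᵢ | ȳᵢ | A·x̄ᵢ | A·ȳᵢ
rectangular body | 7800.00 | 65.00 | 30.00 | 507000.00 | 234000.00
semicircular top | 6636.61 | 65.00 | 87.59 | 431379.94 | 581280.20
triangular fin | 1000.00 | 146.67 | 13.33 | 146666.67 | 13333.33
hole | -201.06 | 113.00 | 36.00 | -22720.00 | -7238.23
Σ | 15235.55 |  |  | 1062326.61 | 821375.31
x̄ = 1062326.61 / 15235.55 = 69.73 cm
ȳ = 821375.31 / 15235.55 = 53.91 cm

x̄ = 69.73 cm, ȳ = 53.91 cm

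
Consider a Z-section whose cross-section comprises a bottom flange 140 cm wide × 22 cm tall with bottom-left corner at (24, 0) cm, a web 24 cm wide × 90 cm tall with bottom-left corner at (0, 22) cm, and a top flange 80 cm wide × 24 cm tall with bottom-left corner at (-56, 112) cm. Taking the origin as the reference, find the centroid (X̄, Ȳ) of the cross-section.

bottom flange: A = 140 × 22 = 3080.00, centroid at (94.00, 11.00).
web: A = 24 × 90 = 2160.00, centroid at (12.00, 67.00).
top flange: A = 80 × 24 = 1920.00, centroid at (-16.00, 124.00).
ΣA = 7160.00 cm²
ΣAX̄ = (3080.00)(94.00) + (2160.00)(12.00) + (1920.00)(-16.00) = 284720.00 cm³
ΣAȲ = (3080.00)(11.00) + (2160.00)(67.00) + (1920.00)(124.00) = 416680.00 cm³
X̄ = 284720.00 / 7160.00 = 39.77 cm
Ȳ = 416680.00 / 7160.00 = 58.20 cm

X̄ = 39.77 cm, Ȳ = 58.20 cm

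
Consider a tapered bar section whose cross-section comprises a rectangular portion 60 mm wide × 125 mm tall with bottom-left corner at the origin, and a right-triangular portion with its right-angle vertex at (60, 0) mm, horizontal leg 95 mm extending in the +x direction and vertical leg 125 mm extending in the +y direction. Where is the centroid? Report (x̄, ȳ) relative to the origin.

Part | A | x̄ᵢ | ȳᵢ | A·x̄ᵢ | A·ȳᵢ
rectangular portion | 7500.00 | 30.00 | 62.50 | 225000.00 | 468750.00
triangular portion | 5937.50 | 91.67 | 41.67 | 544270.83 | 247395.83
Σ | 13437.50 |  |  | 769270.83 | 716145.83
x̄ = 769270.83 / 13437.50 = 57.25 mm
ȳ = 716145.83 / 13437.50 = 53.29 mm

x̄ = 57.25 mm, ȳ = 53.29 mm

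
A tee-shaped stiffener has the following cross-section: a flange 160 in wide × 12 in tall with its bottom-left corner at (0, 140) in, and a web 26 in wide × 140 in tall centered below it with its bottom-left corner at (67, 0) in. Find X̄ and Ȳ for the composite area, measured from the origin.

Part | A | x̄ᵢ | ȳᵢ | A·x̄ᵢ | A·ȳᵢ
web | 3640.00 | 80.00 | 70.00 | 291200.00 | 254800.00
flange | 1920.00 | 80.00 | 146.00 | 153600.00 | 280320.00
Σ | 5560.00 |  |  | 444800.00 | 535120.00
X̄ = 444800.00 / 5560.00 = 80.00 in
Ȳ = 535120.00 / 5560.00 = 96.24 in

X̄ = 80.00 in, Ȳ = 96.24 in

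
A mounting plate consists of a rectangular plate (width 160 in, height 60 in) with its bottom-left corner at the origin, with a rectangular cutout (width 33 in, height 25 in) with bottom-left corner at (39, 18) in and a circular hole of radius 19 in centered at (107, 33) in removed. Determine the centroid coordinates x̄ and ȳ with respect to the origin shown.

x̄ = 78.64 in, ȳ = 29.50 in

plate: A = 160 × 60 = 9600.00, centroid at (80.00, 30.00).
hole 1: A = −(33 × 25) = -825.00, centroid at (55.50, 30.50).
hole 2: A = −π·19² = -1134.11, centroid at (107.00, 33.00).
ΣA = 7640.89 in², ΣAx̄ = 600862.20 in³, ΣAȳ = 225411.71 in³.
x̄ = 600862.20/7640.89 = 78.64 in; ȳ = 225411.71/7640.89 = 29.50 in.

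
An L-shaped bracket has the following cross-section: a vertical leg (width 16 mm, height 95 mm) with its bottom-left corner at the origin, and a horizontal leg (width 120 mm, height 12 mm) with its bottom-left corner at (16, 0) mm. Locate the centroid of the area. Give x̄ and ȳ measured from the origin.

x̄ = 41.08 mm, ȳ = 27.31 mm

Part | A | x̄ᵢ | ȳᵢ | A·x̄ᵢ | A·ȳᵢ
vertical leg | 1520.00 | 8.00 | 47.50 | 12160.00 | 72200.00
horizontal leg | 1440.00 | 76.00 | 6.00 | 109440.00 | 8640.00
Σ | 2960.00 |  |  | 121600.00 | 80840.00
x̄ = 121600.00 / 2960.00 = 41.08 mm
ȳ = 80840.00 / 2960.00 = 27.31 mm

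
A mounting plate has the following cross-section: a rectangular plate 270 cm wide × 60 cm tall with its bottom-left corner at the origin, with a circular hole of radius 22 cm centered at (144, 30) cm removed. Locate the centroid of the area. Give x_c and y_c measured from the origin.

Part | A | x̄ᵢ | ȳᵢ | A·x̄ᵢ | A·ȳᵢ
plate | 16200.00 | 135.00 | 30.00 | 2187000.00 | 486000.00
hole | -1520.53 | 144.00 | 30.00 | -218956.44 | -45615.93
Σ | 14679.47 |  |  | 1968043.56 | 440384.07
x_c = 1968043.56 / 14679.47 = 134.07 cm
y_c = 440384.07 / 14679.47 = 30.00 cm

x_c = 134.07 cm, y_c = 30.00 cm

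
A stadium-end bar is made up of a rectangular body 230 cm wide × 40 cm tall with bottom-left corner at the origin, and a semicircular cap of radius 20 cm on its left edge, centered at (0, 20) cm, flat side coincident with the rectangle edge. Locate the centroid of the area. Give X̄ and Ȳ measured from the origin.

X̄ = 107.11 cm, Ȳ = 20.00 cm

Part | A | x̄ᵢ | ȳᵢ | A·x̄ᵢ | A·ȳᵢ
rectangular body | 9200.00 | 115.00 | 20.00 | 1058000.00 | 184000.00
semicircular end | 628.32 | -8.49 | 20.00 | -5333.33 | 12566.37
Σ | 9828.32 |  |  | 1052666.67 | 196566.37
X̄ = 1052666.67 / 9828.32 = 107.11 cm
Ȳ = 196566.37 / 9828.32 = 20.00 cm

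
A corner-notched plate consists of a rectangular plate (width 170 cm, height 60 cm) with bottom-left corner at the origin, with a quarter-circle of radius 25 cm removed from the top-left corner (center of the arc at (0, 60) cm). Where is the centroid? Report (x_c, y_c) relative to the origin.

x_c = 88.76 cm, y_c = 29.02 cm

plate: A = 170 × 60 = 10200.00, centroid at (85.00, 30.00).
removed quarter-circle: A = −¼π·25² = -490.87, centroid at (10.61, 49.39).
ΣA = 9709.13 cm², ΣAx_c = 861791.67 cm³, ΣAy_c = 281755.90 cm³.
x_c = 861791.67/9709.13 = 88.76 cm; y_c = 281755.90/9709.13 = 29.02 cm.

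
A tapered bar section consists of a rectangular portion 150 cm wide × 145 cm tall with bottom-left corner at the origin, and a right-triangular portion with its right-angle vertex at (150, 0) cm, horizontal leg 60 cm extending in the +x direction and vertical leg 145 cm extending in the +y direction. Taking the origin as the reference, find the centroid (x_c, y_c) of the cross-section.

rectangular portion: A = 150 × 145 = 21750.00, centroid at (75.00, 72.50).
triangular portion: A = ½·60·145 = 4350.00, centroid at (170.00, 48.33).
ΣA = 26100.00 cm²
ΣAx_c = (21750.00)(75.00) + (4350.00)(170.00) = 2370750.00 cm³
ΣAy_c = (21750.00)(72.50) + (4350.00)(48.33) = 1787125.00 cm³
x_c = 2370750.00 / 26100.00 = 90.83 cm
y_c = 1787125.00 / 26100.00 = 68.47 cm

x_c = 90.83 cm, y_c = 68.47 cm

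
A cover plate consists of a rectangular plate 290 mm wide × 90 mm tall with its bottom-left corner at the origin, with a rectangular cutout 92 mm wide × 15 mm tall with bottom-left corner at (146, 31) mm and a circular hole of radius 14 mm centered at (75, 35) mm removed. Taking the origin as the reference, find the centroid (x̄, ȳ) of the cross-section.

plate: A = 290 × 90 = 26100.00, centroid at (145.00, 45.00).
hole 1: A = −(92 × 15) = -1380.00, centroid at (192.00, 38.50).
hole 2: A = −π·14² = -615.75, centroid at (75.00, 35.00).
ΣA = 24104.25 mm², ΣAx̄ = 3473358.59 mm³, ΣAȳ = 1099818.67 mm³.
x̄ = 3473358.59/24104.25 = 144.10 mm; ȳ = 1099818.67/24104.25 = 45.63 mm.

x̄ = 144.10 mm, ȳ = 45.63 mm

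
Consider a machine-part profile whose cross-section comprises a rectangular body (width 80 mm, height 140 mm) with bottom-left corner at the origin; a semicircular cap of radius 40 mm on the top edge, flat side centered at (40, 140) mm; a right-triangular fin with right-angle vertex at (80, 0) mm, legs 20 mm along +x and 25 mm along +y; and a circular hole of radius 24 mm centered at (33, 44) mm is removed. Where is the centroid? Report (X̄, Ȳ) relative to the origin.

X̄ = 42.00 mm, Ȳ = 90.59 mm

rectangular body: A = 80 × 140 = 11200.00, centroid at (40.00, 70.00).
semicircular top: A = ½π·40² = 2513.27, centroid at (40.00, 156.98).
triangular fin: A = ½·20·25 = 250.00, centroid at (86.67, 8.33).
hole: A = −π·24² = -1809.56, centroid at (33.00, 44.00).
ΣA = 12153.72 mm²
ΣAX̄ = (11200.00)(40.00) + (2513.27)(40.00) + (250.00)(86.67) + (-1809.56)(33.00) = 510482.24 mm³
ΣAȲ = (11200.00)(70.00) + (2513.27)(156.98) + (250.00)(8.33) + (-1809.56)(44.00) = 1100987.85 mm³
X̄ = 510482.24 / 12153.72 = 42.00 mm
Ȳ = 1100987.85 / 12153.72 = 90.59 mm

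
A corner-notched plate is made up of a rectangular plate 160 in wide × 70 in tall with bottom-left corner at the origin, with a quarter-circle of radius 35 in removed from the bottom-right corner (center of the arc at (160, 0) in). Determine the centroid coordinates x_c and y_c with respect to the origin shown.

Part | A | x̄ᵢ | ȳᵢ | A·x̄ᵢ | A·ȳᵢ
plate | 11200.00 | 80.00 | 35.00 | 896000.00 | 392000.00
removed quarter-circle | -962.11 | 145.15 | 14.85 | -139646.37 | -14291.67
Σ | 10237.89 |  |  | 756353.63 | 377708.33
x_c = 756353.63 / 10237.89 = 73.88 in
y_c = 377708.33 / 10237.89 = 36.89 in

x_c = 73.88 in, y_c = 36.89 in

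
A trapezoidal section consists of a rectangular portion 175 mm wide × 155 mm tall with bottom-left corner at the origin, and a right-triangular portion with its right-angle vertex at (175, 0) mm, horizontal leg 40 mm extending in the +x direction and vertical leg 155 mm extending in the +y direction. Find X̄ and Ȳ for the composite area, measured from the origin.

Part | A | x̄ᵢ | ȳᵢ | A·x̄ᵢ | A·ȳᵢ
rectangular portion | 27125.00 | 87.50 | 77.50 | 2373437.50 | 2102187.50
triangular portion | 3100.00 | 188.33 | 51.67 | 583833.33 | 160166.67
Σ | 30225.00 |  |  | 2957270.83 | 2262354.17
X̄ = 2957270.83 / 30225.00 = 97.84 mm
Ȳ = 2262354.17 / 30225.00 = 74.85 mm

X̄ = 97.84 mm, Ȳ = 74.85 mm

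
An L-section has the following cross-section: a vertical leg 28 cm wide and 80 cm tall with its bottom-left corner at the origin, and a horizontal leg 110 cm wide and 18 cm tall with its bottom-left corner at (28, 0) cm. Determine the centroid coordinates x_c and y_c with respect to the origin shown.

x_c = 46.37 cm, y_c = 25.45 cm

vertical leg: A = 28 × 80 = 2240.00, centroid at (14.00, 40.00).
horizontal leg: A = 110 × 18 = 1980.00, centroid at (83.00, 9.00).
ΣA = 4220.00 cm², ΣAx_c = 195700.00 cm³, ΣAy_c = 107420.00 cm³.
x_c = 195700.00/4220.00 = 46.37 cm; y_c = 107420.00/4220.00 = 25.45 cm.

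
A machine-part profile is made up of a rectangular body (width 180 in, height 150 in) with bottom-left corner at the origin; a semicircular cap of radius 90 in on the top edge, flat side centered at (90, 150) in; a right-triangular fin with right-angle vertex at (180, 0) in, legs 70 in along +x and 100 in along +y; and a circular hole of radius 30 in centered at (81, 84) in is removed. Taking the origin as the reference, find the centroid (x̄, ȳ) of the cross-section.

x̄ = 100.45 in, ȳ = 106.41 in

Part | A | x̄ᵢ | ȳᵢ | A·x̄ᵢ | A·ȳᵢ
rectangular body | 27000.00 | 90.00 | 75.00 | 2430000.00 | 2025000.00
semicircular top | 12723.45 | 90.00 | 188.20 | 1145110.52 | 2394517.54
triangular fin | 3500.00 | 203.33 | 33.33 | 711666.67 | 116666.67
hole | -2827.43 | 81.00 | 84.00 | -229022.10 | -237504.40
Σ | 40396.02 |  |  | 4057755.08 | 4298679.80
x̄ = 4057755.08 / 40396.02 = 100.45 in
ȳ = 4298679.80 / 40396.02 = 106.41 in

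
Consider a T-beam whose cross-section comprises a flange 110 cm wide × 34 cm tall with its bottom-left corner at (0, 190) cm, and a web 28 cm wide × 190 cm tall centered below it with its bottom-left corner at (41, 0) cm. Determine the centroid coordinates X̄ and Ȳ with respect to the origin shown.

X̄ = 55.00 cm, Ȳ = 141.23 cm

web: A = 28 × 190 = 5320.00, centroid at (55.00, 95.00).
flange: A = 110 × 34 = 3740.00, centroid at (55.00, 207.00).
ΣA = 9060.00 cm²
ΣAX̄ = (5320.00)(55.00) + (3740.00)(55.00) = 498300.00 cm³
ΣAȲ = (5320.00)(95.00) + (3740.00)(207.00) = 1279580.00 cm³
X̄ = 498300.00 / 9060.00 = 55.00 cm
Ȳ = 1279580.00 / 9060.00 = 141.23 cm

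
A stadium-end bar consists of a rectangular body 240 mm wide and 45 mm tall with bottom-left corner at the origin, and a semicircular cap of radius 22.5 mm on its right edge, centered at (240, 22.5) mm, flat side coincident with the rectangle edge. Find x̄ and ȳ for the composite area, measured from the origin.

rectangular body: A = 240 × 45 = 10800.00, centroid at (120.00, 22.50).
semicircular end: A = ½π·22.5² = 795.22, centroid at (249.55, 22.50).
ΣA = 11595.22 mm², ΣAx̄ = 1494445.50 mm³, ΣAȳ = 260892.35 mm³.
x̄ = 1494445.50/11595.22 = 128.88 mm; ȳ = 260892.35/11595.22 = 22.50 mm.

x̄ = 128.88 mm, ȳ = 22.50 mm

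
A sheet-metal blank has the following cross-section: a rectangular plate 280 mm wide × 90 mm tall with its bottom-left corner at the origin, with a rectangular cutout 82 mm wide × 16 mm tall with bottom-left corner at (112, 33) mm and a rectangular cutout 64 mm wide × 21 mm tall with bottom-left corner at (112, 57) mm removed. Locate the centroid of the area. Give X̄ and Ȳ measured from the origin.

X̄ = 139.00 mm, Ȳ = 43.89 mm

plate: A = 280 × 90 = 25200.00, centroid at (140.00, 45.00).
hole 1: A = −(82 × 16) = -1312.00, centroid at (153.00, 41.00).
hole 2: A = −(64 × 21) = -1344.00, centroid at (144.00, 67.50).
ΣA = 22544.00 mm², ΣAX̄ = 3133728.00 mm³, ΣAȲ = 989488.00 mm³.
X̄ = 3133728.00/22544.00 = 139.00 mm; Ȳ = 989488.00/22544.00 = 43.89 mm.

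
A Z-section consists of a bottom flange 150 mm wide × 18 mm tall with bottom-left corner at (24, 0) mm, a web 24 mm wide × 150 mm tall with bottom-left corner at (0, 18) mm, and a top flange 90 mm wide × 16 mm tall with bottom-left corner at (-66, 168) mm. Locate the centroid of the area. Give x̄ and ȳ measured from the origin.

bottom flange: A = 150 × 18 = 2700.00, centroid at (99.00, 9.00).
web: A = 24 × 150 = 3600.00, centroid at (12.00, 93.00).
top flange: A = 90 × 16 = 1440.00, centroid at (-21.00, 176.00).
ΣA = 7740.00 mm², ΣAx̄ = 280260.00 mm³, ΣAȳ = 612540.00 mm³.
x̄ = 280260.00/7740.00 = 36.21 mm; ȳ = 612540.00/7740.00 = 79.14 mm.

x̄ = 36.21 mm, ȳ = 79.14 mm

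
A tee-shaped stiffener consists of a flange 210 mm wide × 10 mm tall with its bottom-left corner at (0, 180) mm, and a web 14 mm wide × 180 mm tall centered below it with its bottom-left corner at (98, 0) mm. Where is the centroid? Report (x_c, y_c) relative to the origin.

web: A = 14 × 180 = 2520.00, centroid at (105.00, 90.00).
flange: A = 210 × 10 = 2100.00, centroid at (105.00, 185.00).
ΣA = 4620.00 mm², ΣAx_c = 485100.00 mm³, ΣAy_c = 615300.00 mm³.
x_c = 485100.00/4620.00 = 105.00 mm; y_c = 615300.00/4620.00 = 133.18 mm.

x_c = 105.00 mm, y_c = 133.18 mm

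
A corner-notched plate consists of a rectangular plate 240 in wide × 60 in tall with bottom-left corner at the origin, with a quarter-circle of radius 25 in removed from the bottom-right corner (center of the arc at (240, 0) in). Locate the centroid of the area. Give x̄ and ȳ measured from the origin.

x̄ = 116.14 in, ȳ = 30.68 in

plate: A = 240 × 60 = 14400.00, centroid at (120.00, 30.00).
removed quarter-circle: A = −¼π·25² = -490.87, centroid at (229.39, 10.61).
ΣA = 13909.13 in²
ΣAx̄ = (14400.00)(120.00) + (-490.87)(229.39) = 1615398.61 in³
ΣAȳ = (14400.00)(30.00) + (-490.87)(10.61) = 426791.67 in³
x̄ = 1615398.61 / 13909.13 = 116.14 in
ȳ = 426791.67 / 13909.13 = 30.68 in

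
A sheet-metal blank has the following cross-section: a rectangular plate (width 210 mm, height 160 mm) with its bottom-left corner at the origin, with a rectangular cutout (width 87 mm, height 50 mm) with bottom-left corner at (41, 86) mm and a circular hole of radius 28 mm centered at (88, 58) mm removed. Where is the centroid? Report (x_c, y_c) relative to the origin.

plate: A = 210 × 160 = 33600.00, centroid at (105.00, 80.00).
hole 1: A = −(87 × 50) = -4350.00, centroid at (84.50, 111.00).
hole 2: A = −π·28² = -2463.01, centroid at (88.00, 58.00).
ΣA = 26786.99 mm²
ΣAx_c = (33600.00)(105.00) + (-4350.00)(84.50) + (-2463.01)(88.00) = 2943680.24 mm³
ΣAy_c = (33600.00)(80.00) + (-4350.00)(111.00) + (-2463.01)(58.00) = 2062295.50 mm³
x_c = 2943680.24 / 26786.99 = 109.89 mm
y_c = 2062295.50 / 26786.99 = 76.99 mm

x_c = 109.89 mm, y_c = 76.99 mm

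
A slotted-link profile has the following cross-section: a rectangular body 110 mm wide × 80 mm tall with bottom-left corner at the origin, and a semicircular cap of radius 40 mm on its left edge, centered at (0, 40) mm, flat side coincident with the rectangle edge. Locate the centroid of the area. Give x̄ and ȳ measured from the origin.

x̄ = 39.01 mm, ȳ = 40.00 mm

Part | A | x̄ᵢ | ȳᵢ | A·x̄ᵢ | A·ȳᵢ
rectangular body | 8800.00 | 55.00 | 40.00 | 484000.00 | 352000.00
semicircular end | 2513.27 | -16.98 | 40.00 | -42666.67 | 100530.96
Σ | 11313.27 |  |  | 441333.33 | 452530.96
x̄ = 441333.33 / 11313.27 = 39.01 mm
ȳ = 452530.96 / 11313.27 = 40.00 mm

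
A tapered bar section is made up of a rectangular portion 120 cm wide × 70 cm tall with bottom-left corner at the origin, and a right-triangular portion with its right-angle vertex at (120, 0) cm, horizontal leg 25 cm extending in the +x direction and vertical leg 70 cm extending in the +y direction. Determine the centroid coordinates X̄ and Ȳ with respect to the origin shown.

Part | A | x̄ᵢ | ȳᵢ | A·x̄ᵢ | A·ȳᵢ
rectangular portion | 8400.00 | 60.00 | 35.00 | 504000.00 | 294000.00
triangular portion | 875.00 | 128.33 | 23.33 | 112291.67 | 20416.67
Σ | 9275.00 |  |  | 616291.67 | 314416.67
X̄ = 616291.67 / 9275.00 = 66.45 cm
Ȳ = 314416.67 / 9275.00 = 33.90 cm

X̄ = 66.45 cm, Ȳ = 33.90 cm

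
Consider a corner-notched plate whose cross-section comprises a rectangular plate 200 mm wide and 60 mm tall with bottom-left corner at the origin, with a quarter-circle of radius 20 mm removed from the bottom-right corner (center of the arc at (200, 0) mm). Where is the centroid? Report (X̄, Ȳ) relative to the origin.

X̄ = 97.54 mm, Ȳ = 30.58 mm

Part | A | x̄ᵢ | ȳᵢ | A·x̄ᵢ | A·ȳᵢ
plate | 12000.00 | 100.00 | 30.00 | 1200000.00 | 360000.00
removed quarter-circle | -314.16 | 191.51 | 8.49 | -60165.19 | -2666.67
Σ | 11685.84 |  |  | 1139834.81 | 357333.33
X̄ = 1139834.81 / 11685.84 = 97.54 mm
Ȳ = 357333.33 / 11685.84 = 30.58 mm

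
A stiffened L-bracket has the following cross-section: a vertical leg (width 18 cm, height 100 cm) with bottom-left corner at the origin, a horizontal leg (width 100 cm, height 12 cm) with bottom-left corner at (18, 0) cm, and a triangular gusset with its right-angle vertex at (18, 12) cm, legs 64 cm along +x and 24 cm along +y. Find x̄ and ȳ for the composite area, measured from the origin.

Part | A | x̄ᵢ | ȳᵢ | A·x̄ᵢ | A·ȳᵢ
vertical leg | 1800.00 | 9.00 | 50.00 | 16200.00 | 90000.00
horizontal leg | 1200.00 | 68.00 | 6.00 | 81600.00 | 7200.00
gusset | 768.00 | 39.33 | 20.00 | 30208.00 | 15360.00
Σ | 3768.00 |  |  | 128008.00 | 112560.00
x̄ = 128008.00 / 3768.00 = 33.97 cm
ȳ = 112560.00 / 3768.00 = 29.87 cm

x̄ = 33.97 cm, ȳ = 29.87 cm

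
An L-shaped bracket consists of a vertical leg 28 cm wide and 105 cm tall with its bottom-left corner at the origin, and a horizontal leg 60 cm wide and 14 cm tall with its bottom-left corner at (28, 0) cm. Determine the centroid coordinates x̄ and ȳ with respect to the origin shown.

Part | A | x̄ᵢ | ȳᵢ | A·x̄ᵢ | A·ȳᵢ
vertical leg | 2940.00 | 14.00 | 52.50 | 41160.00 | 154350.00
horizontal leg | 840.00 | 58.00 | 7.00 | 48720.00 | 5880.00
Σ | 3780.00 |  |  | 89880.00 | 160230.00
x̄ = 89880.00 / 3780.00 = 23.78 cm
ȳ = 160230.00 / 3780.00 = 42.39 cm

x̄ = 23.78 cm, ȳ = 42.39 cm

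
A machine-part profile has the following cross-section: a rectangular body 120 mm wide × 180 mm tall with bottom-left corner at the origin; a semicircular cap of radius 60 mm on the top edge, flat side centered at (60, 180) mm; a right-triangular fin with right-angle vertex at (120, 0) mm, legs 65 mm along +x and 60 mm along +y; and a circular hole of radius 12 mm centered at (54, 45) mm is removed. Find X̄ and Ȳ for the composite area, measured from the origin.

rectangular body: A = 120 × 180 = 21600.00, centroid at (60.00, 90.00).
semicircular top: A = ½π·60² = 5654.87, centroid at (60.00, 205.46).
triangular fin: A = ½·65·60 = 1950.00, centroid at (141.67, 20.00).
hole: A = −π·12² = -452.39, centroid at (54.00, 45.00).
ΣA = 28752.48 mm², ΣAX̄ = 1887112.98 mm³, ΣAȲ = 3124518.50 mm³.
X̄ = 1887112.98/28752.48 = 65.63 mm; Ȳ = 3124518.50/28752.48 = 108.67 mm.

X̄ = 65.63 mm, Ȳ = 108.67 mm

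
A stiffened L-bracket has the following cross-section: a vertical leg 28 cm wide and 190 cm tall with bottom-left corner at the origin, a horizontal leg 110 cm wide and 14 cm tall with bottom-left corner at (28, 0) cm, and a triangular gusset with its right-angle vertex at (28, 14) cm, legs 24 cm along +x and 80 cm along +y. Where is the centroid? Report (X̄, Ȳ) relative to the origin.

X̄ = 30.29 cm, Ȳ = 71.00 cm

vertical leg: A = 28 × 190 = 5320.00, centroid at (14.00, 95.00).
horizontal leg: A = 110 × 14 = 1540.00, centroid at (83.00, 7.00).
gusset: A = ½·24·80 = 960.00, centroid at (36.00, 40.67).
ΣA = 7820.00 cm²
ΣAX̄ = (5320.00)(14.00) + (1540.00)(83.00) + (960.00)(36.00) = 236860.00 cm³
ΣAȲ = (5320.00)(95.00) + (1540.00)(7.00) + (960.00)(40.67) = 555220.00 cm³
X̄ = 236860.00 / 7820.00 = 30.29 cm
Ȳ = 555220.00 / 7820.00 = 71.00 cm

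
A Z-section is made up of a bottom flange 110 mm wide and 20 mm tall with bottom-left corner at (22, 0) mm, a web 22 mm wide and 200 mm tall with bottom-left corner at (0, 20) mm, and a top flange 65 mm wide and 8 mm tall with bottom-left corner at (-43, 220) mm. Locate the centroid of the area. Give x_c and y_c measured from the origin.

x_c = 29.82 mm, y_c = 93.61 mm

Part | A | x̄ᵢ | ȳᵢ | A·x̄ᵢ | A·ȳᵢ
bottom flange | 2200.00 | 77.00 | 10.00 | 169400.00 | 22000.00
web | 4400.00 | 11.00 | 120.00 | 48400.00 | 528000.00
top flange | 520.00 | -10.50 | 224.00 | -5460.00 | 116480.00
Σ | 7120.00 |  |  | 212340.00 | 666480.00
x_c = 212340.00 / 7120.00 = 29.82 mm
y_c = 666480.00 / 7120.00 = 93.61 mm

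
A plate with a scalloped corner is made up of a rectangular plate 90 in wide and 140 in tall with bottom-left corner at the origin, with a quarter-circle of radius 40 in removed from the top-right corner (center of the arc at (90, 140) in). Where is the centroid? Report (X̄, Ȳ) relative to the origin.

X̄ = 41.90 in, Ȳ = 64.13 in

plate: A = 90 × 140 = 12600.00, centroid at (45.00, 70.00).
removed quarter-circle: A = −¼π·40² = -1256.64, centroid at (73.02, 123.02).
ΣA = 11343.36 in²
ΣAX̄ = (12600.00)(45.00) + (-1256.64)(73.02) = 475236.00 in³
ΣAȲ = (12600.00)(70.00) + (-1256.64)(123.02) = 727404.14 in³
X̄ = 475236.00 / 11343.36 = 41.90 in
Ȳ = 727404.14 / 11343.36 = 64.13 in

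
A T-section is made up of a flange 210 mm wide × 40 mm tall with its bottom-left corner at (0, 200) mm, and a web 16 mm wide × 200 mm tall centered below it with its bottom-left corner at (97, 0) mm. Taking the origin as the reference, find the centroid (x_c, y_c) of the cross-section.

x_c = 105.00 mm, y_c = 186.90 mm

web: A = 16 × 200 = 3200.00, centroid at (105.00, 100.00).
flange: A = 210 × 40 = 8400.00, centroid at (105.00, 220.00).
ΣA = 11600.00 mm², ΣAx_c = 1218000.00 mm³, ΣAy_c = 2168000.00 mm³.
x_c = 1218000.00/11600.00 = 105.00 mm; y_c = 2168000.00/11600.00 = 186.90 mm.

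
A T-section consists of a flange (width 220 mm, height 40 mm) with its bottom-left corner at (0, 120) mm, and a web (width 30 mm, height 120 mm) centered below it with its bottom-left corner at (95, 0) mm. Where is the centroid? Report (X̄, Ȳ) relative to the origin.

X̄ = 110.00 mm, Ȳ = 116.77 mm

web: A = 30 × 120 = 3600.00, centroid at (110.00, 60.00).
flange: A = 220 × 40 = 8800.00, centroid at (110.00, 140.00).
ΣA = 12400.00 mm²
ΣAX̄ = (3600.00)(110.00) + (8800.00)(110.00) = 1364000.00 mm³
ΣAȲ = (3600.00)(60.00) + (8800.00)(140.00) = 1448000.00 mm³
X̄ = 1364000.00 / 12400.00 = 110.00 mm
Ȳ = 1448000.00 / 12400.00 = 116.77 mm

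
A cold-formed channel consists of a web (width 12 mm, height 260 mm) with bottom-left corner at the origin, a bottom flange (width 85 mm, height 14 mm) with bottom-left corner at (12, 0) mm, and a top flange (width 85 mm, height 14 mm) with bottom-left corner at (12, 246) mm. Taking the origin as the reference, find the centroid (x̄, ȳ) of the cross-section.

x̄ = 26.99 mm, ȳ = 130.00 mm

web: A = 12 × 260 = 3120.00, centroid at (6.00, 130.00).
bottom flange: A = 85 × 14 = 1190.00, centroid at (54.50, 7.00).
top flange: A = 85 × 14 = 1190.00, centroid at (54.50, 253.00).
ΣA = 5500.00 mm², ΣAx̄ = 148430.00 mm³, ΣAȳ = 715000.00 mm³.
x̄ = 148430.00/5500.00 = 26.99 mm; ȳ = 715000.00/5500.00 = 130.00 mm.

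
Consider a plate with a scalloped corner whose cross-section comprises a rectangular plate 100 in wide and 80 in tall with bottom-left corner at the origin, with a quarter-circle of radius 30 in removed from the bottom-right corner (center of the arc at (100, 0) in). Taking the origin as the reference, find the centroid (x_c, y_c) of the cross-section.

plate: A = 100 × 80 = 8000.00, centroid at (50.00, 40.00).
removed quarter-circle: A = −¼π·30² = -706.86, centroid at (87.27, 12.73).
ΣA = 7293.14 in², ΣAx_c = 338314.17 in³, ΣAy_c = 311000.00 in³.
x_c = 338314.17/7293.14 = 46.39 in; y_c = 311000.00/7293.14 = 42.64 in.

x_c = 46.39 in, y_c = 42.64 in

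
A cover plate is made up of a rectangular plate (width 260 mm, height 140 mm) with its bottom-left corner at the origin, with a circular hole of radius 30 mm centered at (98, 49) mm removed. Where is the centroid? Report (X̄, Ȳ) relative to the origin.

plate: A = 260 × 140 = 36400.00, centroid at (130.00, 70.00).
hole: A = −π·30² = -2827.43, centroid at (98.00, 49.00).
ΣA = 33572.57 mm²
ΣAX̄ = (36400.00)(130.00) + (-2827.43)(98.00) = 4454911.53 mm³
ΣAȲ = (36400.00)(70.00) + (-2827.43)(49.00) = 2409455.76 mm³
X̄ = 4454911.53 / 33572.57 = 132.69 mm
Ȳ = 2409455.76 / 33572.57 = 71.77 mm

X̄ = 132.69 mm, Ȳ = 71.77 mm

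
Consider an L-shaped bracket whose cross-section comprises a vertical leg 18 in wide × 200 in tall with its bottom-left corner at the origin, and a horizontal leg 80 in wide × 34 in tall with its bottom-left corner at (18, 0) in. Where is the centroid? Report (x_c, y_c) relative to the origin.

x_c = 30.09 in, y_c = 64.28 in

Part | A | x̄ᵢ | ȳᵢ | A·x̄ᵢ | A·ȳᵢ
vertical leg | 3600.00 | 9.00 | 100.00 | 32400.00 | 360000.00
horizontal leg | 2720.00 | 58.00 | 17.00 | 157760.00 | 46240.00
Σ | 6320.00 |  |  | 190160.00 | 406240.00
x_c = 190160.00 / 6320.00 = 30.09 in
y_c = 406240.00 / 6320.00 = 64.28 in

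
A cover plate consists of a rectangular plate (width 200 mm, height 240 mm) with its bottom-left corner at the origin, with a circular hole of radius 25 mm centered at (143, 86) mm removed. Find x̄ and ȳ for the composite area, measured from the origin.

Part | A | x̄ᵢ | ȳᵢ | A·x̄ᵢ | A·ȳᵢ
plate | 48000.00 | 100.00 | 120.00 | 4800000.00 | 5760000.00
hole | -1963.50 | 143.00 | 86.00 | -280779.84 | -168860.61
Σ | 46036.50 |  |  | 4519220.16 | 5591139.39
x̄ = 4519220.16 / 46036.50 = 98.17 mm
ȳ = 5591139.39 / 46036.50 = 121.45 mm

x̄ = 98.17 mm, ȳ = 121.45 mm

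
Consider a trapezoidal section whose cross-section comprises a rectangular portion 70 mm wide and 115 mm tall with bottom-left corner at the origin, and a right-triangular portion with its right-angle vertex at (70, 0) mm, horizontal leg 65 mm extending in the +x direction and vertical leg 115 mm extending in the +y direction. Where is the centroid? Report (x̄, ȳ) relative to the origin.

x̄ = 52.97 mm, ȳ = 51.42 mm

Part | A | x̄ᵢ | ȳᵢ | A·x̄ᵢ | A·ȳᵢ
rectangular portion | 8050.00 | 35.00 | 57.50 | 281750.00 | 462875.00
triangular portion | 3737.50 | 91.67 | 38.33 | 342604.17 | 143270.83
Σ | 11787.50 |  |  | 624354.17 | 606145.83
x̄ = 624354.17 / 11787.50 = 52.97 mm
ȳ = 606145.83 / 11787.50 = 51.42 mm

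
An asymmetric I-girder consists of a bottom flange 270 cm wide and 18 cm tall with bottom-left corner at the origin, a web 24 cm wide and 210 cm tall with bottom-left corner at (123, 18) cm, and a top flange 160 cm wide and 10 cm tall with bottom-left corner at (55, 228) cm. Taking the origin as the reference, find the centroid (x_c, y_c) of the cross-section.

x_c = 135.00 cm, y_c = 90.13 cm

Part | A | x̄ᵢ | ȳᵢ | A·x̄ᵢ | A·ȳᵢ
bottom flange | 4860.00 | 135.00 | 9.00 | 656100.00 | 43740.00
web | 5040.00 | 135.00 | 123.00 | 680400.00 | 619920.00
top flange | 1600.00 | 135.00 | 233.00 | 216000.00 | 372800.00
Σ | 11500.00 |  |  | 1552500.00 | 1036460.00
x_c = 1552500.00 / 11500.00 = 135.00 cm
y_c = 1036460.00 / 11500.00 = 90.13 cm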